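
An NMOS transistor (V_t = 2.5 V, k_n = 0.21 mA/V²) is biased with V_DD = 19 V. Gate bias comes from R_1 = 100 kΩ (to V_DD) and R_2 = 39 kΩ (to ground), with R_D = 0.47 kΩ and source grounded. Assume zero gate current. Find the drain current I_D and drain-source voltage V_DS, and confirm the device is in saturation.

I_D ≈ 0.84 mA, V_DS ≈ 19 V

V_G = V_DD·R_2/(R_1+R_2) = 19×39/139 = 5.33 V. With the source grounded, V_GS = V_G = 5.33 V.
Assume saturation: I_D = (k_n/2)(V_GS − V_t)² = (0.21/2)×(5.33 − 2.5)² = 0.105×2.83² = 0.841 mA.
V_DS = V_DD − I_D·R_D = 19 − 0.841×0.47 = 18.6 V.
Saturation requires V_DS ≥ V_GS − V_t = 2.83 V; 18.6 ≥ 2.83 ✓.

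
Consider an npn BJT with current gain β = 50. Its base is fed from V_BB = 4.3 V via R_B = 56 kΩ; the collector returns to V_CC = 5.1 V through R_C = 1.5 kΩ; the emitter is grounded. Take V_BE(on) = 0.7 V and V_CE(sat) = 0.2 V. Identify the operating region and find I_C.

Assume active. Base-emitter loop: I_B = (V_BB − V_BE)/R_B = (4.3 − 0.7)/56 = 0.0643 mA.
I_C = β·I_B = 50×0.0643 = 3.21 mA.
V_CE = V_CC − I_C·R_C = 5.1 − 3.21×1.5 = 0.279 V > V_CE(sat), so the active-region assumption holds.

active; I_C ≈ 3.2 mA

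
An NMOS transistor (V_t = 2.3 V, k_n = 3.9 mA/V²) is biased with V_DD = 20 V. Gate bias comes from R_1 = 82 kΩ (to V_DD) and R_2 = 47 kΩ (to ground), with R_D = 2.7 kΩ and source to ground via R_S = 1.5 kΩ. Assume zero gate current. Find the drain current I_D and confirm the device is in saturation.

V_G = V_DD·R_2/(R_1+R_2) = 20×47/129 = 7.29 V.
Assume saturation: I_D = (k_n/2)(V_GS − V_t)² with V_GS = V_G − I_D·R_S = 7.29 − 1.5·I_D.
Substituting gives 4.39·I_D² − 30.2·I_D + 48.5 = 0, with roots I_D = 2.56 or 4.32 mA.
The root I_D = 4.32 mA gives V_GS = 0.812 V ≤ V_t, so take I_D = 2.56 mA.
Then V_GS = 3.45 V and V_DS = V_DD − I_D(R_D+R_S) = 20 − 2.56×4.2 = 9.25 V.
Saturation requires V_DS ≥ V_GS − V_t = 1.15 V; 9.25 ≥ 1.15 ✓.

I_D ≈ 2.6 mA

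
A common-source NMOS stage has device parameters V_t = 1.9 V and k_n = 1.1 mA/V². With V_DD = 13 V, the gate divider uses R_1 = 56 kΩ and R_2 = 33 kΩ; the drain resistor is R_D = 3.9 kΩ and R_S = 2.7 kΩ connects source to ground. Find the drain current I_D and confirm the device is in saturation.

I_D ≈ 0.67 mA

V_G = V_DD·R_2/(R_1+R_2) = 13×33/89 = 4.82 V.
Assume saturation: I_D = (k_n/2)(V_GS − V_t)² with V_GS = V_G − I_D·R_S = 4.82 − 2.7·I_D.
Substituting gives 4.01·I_D² − 9.67·I_D + 4.69 = 0, with roots I_D = 0.672 or 1.74 mA.
The root I_D = 1.74 mA gives V_GS = 0.121 V ≤ V_t, so take I_D = 0.672 mA.
Then V_GS = 3.01 V and V_DS = V_DD − I_D(R_D+R_S) = 13 − 0.672×6.6 = 8.56 V.
Saturation requires V_DS ≥ V_GS − V_t = 1.11 V; 8.56 ≥ 1.11 ✓.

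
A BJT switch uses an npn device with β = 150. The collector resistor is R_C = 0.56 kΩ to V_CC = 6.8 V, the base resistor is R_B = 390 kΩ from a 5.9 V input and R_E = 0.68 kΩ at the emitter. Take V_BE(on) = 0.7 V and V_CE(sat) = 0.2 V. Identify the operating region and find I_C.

active; I_C ≈ 1.6 mA

Assume active. Base-emitter loop: I_B = (V_BB − V_BE)/(R_B + (β+1)R_E) = (5.9 − 0.7)/(390 + 151×0.68) = 0.0106 mA.
I_C = β·I_B = 150×0.0106 = 1.58 mA.
V_CE = V_CC − I_C·R_C − I_E·R_E = 6.8 − 1.58×0.56 − 1.59×0.68 = 4.83 V > V_CE(sat), so the active-region assumption holds.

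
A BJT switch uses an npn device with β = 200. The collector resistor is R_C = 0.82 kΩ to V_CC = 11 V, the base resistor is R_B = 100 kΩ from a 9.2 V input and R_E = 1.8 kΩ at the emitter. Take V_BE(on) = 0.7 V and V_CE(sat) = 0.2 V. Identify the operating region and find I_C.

active; I_C ≈ 3.7 mA

Assume active. Base-emitter loop: I_B = (V_BB − V_BE)/(R_B + (β+1)R_E) = (9.2 − 0.7)/(100 + 201×1.8) = 0.0184 mA.
I_C = β·I_B = 200×0.0184 = 3.68 mA.
V_CE = V_CC − I_C·R_C − I_E·R_E = 11 − 3.68×0.82 − 3.7×1.8 = 1.32 V > V_CE(sat), so the active-region assumption holds.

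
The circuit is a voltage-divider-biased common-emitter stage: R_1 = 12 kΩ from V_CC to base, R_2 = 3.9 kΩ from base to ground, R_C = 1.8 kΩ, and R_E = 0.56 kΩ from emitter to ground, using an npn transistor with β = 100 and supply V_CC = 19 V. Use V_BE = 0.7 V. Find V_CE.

V_CE ≈ 3.3 V

Thevenize the base divider: V_Th = V_CC·R_2/(R_1+R_2) = 19×3.9/15.9 = 4.66 V, R_Th = R_1‖R_2 = 2.94 kΩ.
Base-emitter loop: V_Th = I_B·R_Th + V_BE + (β+1)I_B·R_E, so I_B = (4.66 − 0.7) / (2.94 + 101×0.56) = 0.0666 mA.
I_C = β·I_B = 100×0.0666 = 6.66 mA, and I_E = (β+1)I_B = 6.72 mA.
V_CE = V_CC − I_C·R_C − I_E·R_E = 19 − 6.66×1.8 − 6.72×0.56 = 3.26 V.
V_CE = 3.26 V > 0.2 V confirms active-region operation.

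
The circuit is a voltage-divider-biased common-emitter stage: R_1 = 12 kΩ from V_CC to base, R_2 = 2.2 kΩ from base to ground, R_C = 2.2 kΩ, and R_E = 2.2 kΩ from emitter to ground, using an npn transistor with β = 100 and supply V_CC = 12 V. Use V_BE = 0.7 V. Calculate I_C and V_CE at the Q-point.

I_C ≈ 0.52 mA, V_CE ≈ 9.7 V

Thevenize the base divider: V_Th = V_CC·R_2/(R_1+R_2) = 12×2.2/14.2 = 1.86 V, R_Th = R_1‖R_2 = 1.86 kΩ.
Base-emitter loop: V_Th = I_B·R_Th + V_BE + (β+1)I_B·R_E, so I_B = (1.86 − 0.7) / (1.86 + 101×2.2) = 0.00517 mA.
I_C = β·I_B = 100×0.00517 = 0.517 mA, and I_E = (β+1)I_B = 0.523 mA.
V_CE = V_CC − I_C·R_C − I_E·R_E = 12 − 0.517×2.2 − 0.523×2.2 = 9.71 V.
V_CE = 9.71 V > 0.2 V confirms active-region operation.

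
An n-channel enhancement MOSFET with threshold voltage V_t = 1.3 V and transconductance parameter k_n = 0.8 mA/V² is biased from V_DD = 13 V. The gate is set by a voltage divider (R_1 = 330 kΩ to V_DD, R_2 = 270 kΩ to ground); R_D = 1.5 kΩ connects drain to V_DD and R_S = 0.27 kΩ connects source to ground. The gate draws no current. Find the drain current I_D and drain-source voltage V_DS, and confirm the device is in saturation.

V_G = V_DD·R_2/(R_1+R_2) = 13×270/600 = 5.85 V.
Assume saturation: I_D = (k_n/2)(V_GS − V_t)² with V_GS = V_G − I_D·R_S = 5.85 − 0.27·I_D.
Substituting gives 0.0292·I_D² − 1.98·I_D + 8.28 = 0, with roots I_D = 4.47 or 63.5 mA.
The root I_D = 63.5 mA gives V_GS = -11.3 V ≤ V_t, so take I_D = 4.47 mA.
Then V_GS = 4.64 V and V_DS = V_DD − I_D(R_D+R_S) = 13 − 4.47×1.77 = 5.09 V.
Saturation requires V_DS ≥ V_GS − V_t = 3.34 V; 5.09 ≥ 3.34 ✓.

I_D ≈ 4.5 mA, V_DS ≈ 5.1 V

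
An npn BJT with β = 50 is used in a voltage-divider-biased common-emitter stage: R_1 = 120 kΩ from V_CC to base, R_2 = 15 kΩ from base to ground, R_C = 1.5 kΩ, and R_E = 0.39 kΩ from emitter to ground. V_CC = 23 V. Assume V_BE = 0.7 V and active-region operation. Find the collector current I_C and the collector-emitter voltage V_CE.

I_C ≈ 2.8 mA, V_CE ≈ 18 V

Thevenize the base divider: V_Th = V_CC·R_2/(R_1+R_2) = 23×15/135 = 2.56 V, R_Th = R_1‖R_2 = 13.3 kΩ.
Base-emitter loop: V_Th = I_B·R_Th + V_BE + (β+1)I_B·R_E, so I_B = (2.56 − 0.7) / (13.3 + 51×0.39) = 0.0559 mA.
I_C = β·I_B = 50×0.0559 = 2.79 mA, and I_E = (β+1)I_B = 2.85 mA.
V_CE = V_CC − I_C·R_C − I_E·R_E = 23 − 2.79×1.5 − 2.85×0.39 = 17.7 V.
V_CE = 17.7 V > 0.2 V confirms active-region operation.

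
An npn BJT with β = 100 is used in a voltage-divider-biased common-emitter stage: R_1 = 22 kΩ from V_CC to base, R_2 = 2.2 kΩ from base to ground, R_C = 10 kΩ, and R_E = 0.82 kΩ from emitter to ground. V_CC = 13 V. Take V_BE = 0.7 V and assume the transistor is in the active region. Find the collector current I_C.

I_C ≈ 0.57 mA

Thevenize the base divider: V_Th = V_CC·R_2/(R_1+R_2) = 13×2.2/24.2 = 1.18 V, R_Th = R_1‖R_2 = 2 kΩ.
Base-emitter loop: V_Th = I_B·R_Th + V_BE + (β+1)I_B·R_E, so I_B = (1.18 − 0.7) / (2 + 101×0.82) = 0.00568 mA.
I_C = β·I_B = 100×0.00568 = 0.568 mA, and I_E = (β+1)I_B = 0.574 mA.
V_CE = V_CC − I_C·R_C − I_E·R_E = 13 − 0.568×10 − 0.574×0.82 = 6.85 V.
V_CE = 6.85 V > 0.2 V confirms active-region operation.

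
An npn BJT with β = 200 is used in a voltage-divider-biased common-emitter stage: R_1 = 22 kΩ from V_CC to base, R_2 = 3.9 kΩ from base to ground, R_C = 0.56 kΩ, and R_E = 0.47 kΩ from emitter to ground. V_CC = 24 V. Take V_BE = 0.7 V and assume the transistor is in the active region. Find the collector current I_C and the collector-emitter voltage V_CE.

I_C ≈ 6 mA, V_CE ≈ 18 V

Thevenize the base divider: V_Th = V_CC·R_2/(R_1+R_2) = 24×3.9/25.9 = 3.61 V, R_Th = R_1‖R_2 = 3.31 kΩ.
Base-emitter loop: V_Th = I_B·R_Th + V_BE + (β+1)I_B·R_E, so I_B = (3.61 − 0.7) / (3.31 + 201×0.47) = 0.0298 mA.
I_C = β·I_B = 200×0.0298 = 5.96 mA, and I_E = (β+1)I_B = 5.99 mA.
V_CE = V_CC − I_C·R_C − I_E·R_E = 24 − 5.96×0.56 − 5.99×0.47 = 17.8 V.
V_CE = 17.8 V > 0.2 V confirms active-region operation.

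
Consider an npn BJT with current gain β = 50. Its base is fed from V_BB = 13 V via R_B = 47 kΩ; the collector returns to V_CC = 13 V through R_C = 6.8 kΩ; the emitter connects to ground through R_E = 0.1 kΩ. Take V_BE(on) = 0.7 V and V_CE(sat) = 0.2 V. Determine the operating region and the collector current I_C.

saturation; I_C ≈ 1.9 mA

Assume active: I_B = (13 − 0.7)/(47 + 51×0.1) = 0.236 mA, I_C = β·I_B = 11.8 mA.
Then V_CE = 13 − 11.8×6.8 − 12×0.1 = -68.5 V < 0.2 V — the active assumption fails.
Re-solve with V_CE = 0.2 V. KCL at the emitter: V_E/R_E = (V_BB−0.7−V_E)/R_B + (V_CC−0.2−V_E)/R_C, giving V_E = 0.211 V.
I_C = (V_CC − 0.2 − V_E)/R_C = (12.8 − 0.211)/6.8 = 1.85 mA.
Check: I_B = (12.3 − 0.211)/47 = 0.257 mA, and β·I_B = 12.9 mA > I_C, confirming saturation.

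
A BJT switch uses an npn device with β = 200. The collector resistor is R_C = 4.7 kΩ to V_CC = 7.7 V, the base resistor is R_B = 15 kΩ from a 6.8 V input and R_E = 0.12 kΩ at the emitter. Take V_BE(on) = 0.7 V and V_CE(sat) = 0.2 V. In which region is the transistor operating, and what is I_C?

saturation; I_C ≈ 1.5 mA

Assume active: I_B = (6.8 − 0.7)/(15 + 201×0.12) = 0.156 mA, I_C = β·I_B = 31.2 mA.
Then V_CE = 7.7 − 31.2×4.7 − 31.3×0.12 = -143 V < 0.2 V — the active assumption fails.
Re-solve with V_CE = 0.2 V. KCL at the emitter: V_E/R_E = (V_BB−0.7−V_E)/R_B + (V_CC−0.2−V_E)/R_C, giving V_E = 0.232 V.
I_C = (V_CC − 0.2 − V_E)/R_C = (7.5 − 0.232)/4.7 = 1.55 mA.
Check: I_B = (6.1 − 0.232)/15 = 0.391 mA, and β·I_B = 78.2 mA > I_C, confirming saturation.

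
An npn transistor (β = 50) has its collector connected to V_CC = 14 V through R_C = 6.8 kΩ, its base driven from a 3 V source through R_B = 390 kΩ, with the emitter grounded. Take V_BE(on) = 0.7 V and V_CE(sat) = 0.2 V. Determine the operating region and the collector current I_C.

Assume active. Base-emitter loop: I_B = (V_BB − V_BE)/R_B = (3 − 0.7)/390 = 0.0059 mA.
I_C = β·I_B = 50×0.0059 = 0.295 mA.
V_CE = V_CC − I_C·R_C = 14 − 0.295×6.8 = 12 V > V_CE(sat), so the active-region assumption holds.

active; I_C ≈ 0.29 mA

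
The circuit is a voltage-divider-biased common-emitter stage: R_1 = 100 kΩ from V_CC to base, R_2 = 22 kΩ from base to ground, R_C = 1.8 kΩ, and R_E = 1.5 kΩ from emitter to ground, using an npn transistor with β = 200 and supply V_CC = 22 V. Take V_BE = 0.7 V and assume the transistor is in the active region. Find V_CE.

V_CE ≈ 15 V

Thevenize the base divider: V_Th = V_CC·R_2/(R_1+R_2) = 22×22/122 = 3.97 V, R_Th = R_1‖R_2 = 18 kΩ.
Base-emitter loop: V_Th = I_B·R_Th + V_BE + (β+1)I_B·R_E, so I_B = (3.97 − 0.7) / (18 + 201×1.5) = 0.0102 mA.
I_C = β·I_B = 200×0.0102 = 2.04 mA, and I_E = (β+1)I_B = 2.06 mA.
V_CE = V_CC − I_C·R_C − I_E·R_E = 22 − 2.04×1.8 − 2.06×1.5 = 15.2 V.
V_CE = 15.2 V > 0.2 V confirms active-region operation.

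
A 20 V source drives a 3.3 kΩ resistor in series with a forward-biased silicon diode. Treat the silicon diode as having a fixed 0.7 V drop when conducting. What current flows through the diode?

I ≈ 5.8 mA

KVL around the loop: 20 = V_D + I·R = 0.7 + I × 3.3 kΩ.
So I = (20 − 0.7) / 3.3 kΩ = 19.3 / 3.3 = 5.85 mA.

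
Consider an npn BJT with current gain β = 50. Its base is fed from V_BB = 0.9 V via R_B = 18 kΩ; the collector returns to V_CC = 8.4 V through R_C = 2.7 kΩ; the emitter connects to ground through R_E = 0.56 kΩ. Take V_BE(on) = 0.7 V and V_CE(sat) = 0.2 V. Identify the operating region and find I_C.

active; I_C ≈ 0.21 mA

Assume active. Base-emitter loop: I_B = (V_BB − V_BE)/(R_B + (β+1)R_E) = (0.9 − 0.7)/(18 + 51×0.56) = 0.0043 mA.
I_C = β·I_B = 50×0.0043 = 0.215 mA.
V_CE = V_CC − I_C·R_C − I_E·R_E = 8.4 − 0.215×2.7 − 0.219×0.56 = 7.7 V > V_CE(sat), so the active-region assumption holds.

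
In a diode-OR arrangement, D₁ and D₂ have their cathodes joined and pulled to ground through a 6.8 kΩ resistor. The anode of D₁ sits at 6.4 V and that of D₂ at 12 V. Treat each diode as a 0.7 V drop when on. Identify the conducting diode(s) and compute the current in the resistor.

Assume both conduct. Then node N would need to be at both 6.4−0.7 = 5.7 V and 12−0.7 = 11.3 V, which is impossible.
Assume only D₂ conducts: V_N = 12 − 0.7 = 11.3 V, so I_R = 11.3/6.8 = 1.66 mA.
Check D₁: its anode-to-cathode voltage is 6.4 − 11.3 = -4.9 V < 0.7 V, so it is off. The assumption is consistent.

Only D₂ conducts; I_R ≈ 1.7 mA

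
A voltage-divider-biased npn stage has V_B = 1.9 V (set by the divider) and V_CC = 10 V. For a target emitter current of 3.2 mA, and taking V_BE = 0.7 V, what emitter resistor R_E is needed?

R_E ≈ 0.37 kΩ

V_E = V_B − V_BE = 1.9 − 0.7 = 1.2 V.
R_E = V_E / I_E = 1.2 / 3.2 = 0.375 kΩ.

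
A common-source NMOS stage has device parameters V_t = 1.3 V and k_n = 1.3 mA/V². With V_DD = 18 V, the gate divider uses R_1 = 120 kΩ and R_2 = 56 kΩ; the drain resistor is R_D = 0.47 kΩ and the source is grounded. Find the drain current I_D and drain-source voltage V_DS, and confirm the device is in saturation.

V_G = V_DD·R_2/(R_1+R_2) = 18×56/176 = 5.73 V. With the source grounded, V_GS = V_G = 5.73 V.
Assume saturation: I_D = (k_n/2)(V_GS − V_t)² = (1.3/2)×(5.73 − 1.3)² = 0.65×4.43² = 12.7 mA.
V_DS = V_DD − I_D·R_D = 18 − 12.7×0.47 = 12 V.
Saturation requires V_DS ≥ V_GS − V_t = 4.43 V; 12 ≥ 4.43 ✓.

I_D ≈ 13 mA, V_DS ≈ 12 V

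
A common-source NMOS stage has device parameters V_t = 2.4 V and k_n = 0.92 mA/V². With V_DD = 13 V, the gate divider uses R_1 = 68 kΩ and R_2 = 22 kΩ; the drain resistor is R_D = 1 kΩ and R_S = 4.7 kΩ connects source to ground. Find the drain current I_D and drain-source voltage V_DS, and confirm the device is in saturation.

V_G = V_DD·R_2/(R_1+R_2) = 13×22/90 = 3.18 V.
Assume saturation: I_D = (k_n/2)(V_GS − V_t)² with V_GS = V_G − I_D·R_S = 3.18 − 4.7·I_D.
Substituting gives 10.2·I_D² − 4.36·I_D + 0.278 = 0, with roots I_D = 0.0779 or 0.351 mA.
The root I_D = 0.351 mA gives V_GS = 1.53 V ≤ V_t, so take I_D = 0.0779 mA.
Then V_GS = 2.81 V and V_DS = V_DD − I_D(R_D+R_S) = 13 − 0.0779×5.7 = 12.6 V.
Saturation requires V_DS ≥ V_GS − V_t = 0.412 V; 12.6 ≥ 0.412 ✓.

I_D ≈ 0.078 mA, V_DS ≈ 13 V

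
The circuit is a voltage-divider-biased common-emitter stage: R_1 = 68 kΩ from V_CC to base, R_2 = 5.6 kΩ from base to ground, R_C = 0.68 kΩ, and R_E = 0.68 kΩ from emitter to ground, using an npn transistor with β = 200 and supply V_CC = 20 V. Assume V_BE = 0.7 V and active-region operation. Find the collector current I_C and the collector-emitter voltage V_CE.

Thevenize the base divider: V_Th = V_CC·R_2/(R_1+R_2) = 20×5.6/73.6 = 1.52 V, R_Th = R_1‖R_2 = 5.17 kΩ.
Base-emitter loop: V_Th = I_B·R_Th + V_BE + (β+1)I_B·R_E, so I_B = (1.52 − 0.7) / (5.17 + 201×0.68) = 0.00579 mA.
I_C = β·I_B = 200×0.00579 = 1.16 mA, and I_E = (β+1)I_B = 1.16 mA.
V_CE = V_CC − I_C·R_C − I_E·R_E = 20 − 1.16×0.68 − 1.16×0.68 = 18.4 V.
V_CE = 18.4 V > 0.2 V confirms active-region operation.

I_C ≈ 1.2 mA, V_CE ≈ 18 V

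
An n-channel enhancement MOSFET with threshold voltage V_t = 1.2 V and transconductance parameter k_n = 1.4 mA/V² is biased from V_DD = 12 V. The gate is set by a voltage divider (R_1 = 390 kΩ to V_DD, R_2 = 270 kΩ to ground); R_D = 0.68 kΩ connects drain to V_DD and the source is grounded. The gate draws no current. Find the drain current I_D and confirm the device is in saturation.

V_G = V_DD·R_2/(R_1+R_2) = 12×270/660 = 4.91 V. With the source grounded, V_GS = V_G = 4.91 V.
Assume saturation: I_D = (k_n/2)(V_GS − V_t)² = (1.4/2)×(4.91 − 1.2)² = 0.7×3.71² = 9.63 mA.
V_DS = V_DD − I_D·R_D = 12 − 9.63×0.68 = 5.45 V.
Saturation requires V_DS ≥ V_GS − V_t = 3.71 V; 5.45 ≥ 3.71 ✓.

I_D ≈ 9.6 mA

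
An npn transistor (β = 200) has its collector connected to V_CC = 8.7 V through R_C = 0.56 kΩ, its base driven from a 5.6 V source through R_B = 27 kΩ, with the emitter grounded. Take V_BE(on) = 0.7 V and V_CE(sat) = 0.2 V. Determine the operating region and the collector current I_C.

saturation; I_C ≈ 15 mA

Assume active: I_B = (5.6 − 0.7)/27 = 0.181 mA, giving I_C = β·I_B = 36.3 mA.
But then V_CE = 8.7 − 36.3×0.56 = -11.6 V < V_CE(sat) = 0.2 V — impossible in the active region.
So the transistor is saturated. With V_CE = 0.2 V, I_C = (V_CC − 0.2)/R_C = 8.5/0.56 = 15.2 mA.
Check: β·I_B = 36.3 mA > I_C = 15.2 mA, confirming saturation.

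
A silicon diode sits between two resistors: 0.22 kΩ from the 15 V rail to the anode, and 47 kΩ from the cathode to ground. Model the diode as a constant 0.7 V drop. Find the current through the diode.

The two resistors are in series with the diode, so KVL gives 15 = I·0.22 + 0.7 + I·47.
I = (15 − 0.7) / (0.22 + 47) kΩ = 14.3 / 47.2 = 0.303 mA.

I ≈ 0.3 mA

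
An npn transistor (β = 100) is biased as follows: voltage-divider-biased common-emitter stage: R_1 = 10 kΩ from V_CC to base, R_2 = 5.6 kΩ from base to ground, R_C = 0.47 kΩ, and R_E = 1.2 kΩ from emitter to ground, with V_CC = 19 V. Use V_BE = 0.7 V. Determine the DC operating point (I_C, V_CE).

I_C ≈ 4.9 mA, V_CE ≈ 11 V

Thevenize the base divider: V_Th = V_CC·R_2/(R_1+R_2) = 19×5.6/15.6 = 6.82 V, R_Th = R_1‖R_2 = 3.59 kΩ.
Base-emitter loop: V_Th = I_B·R_Th + V_BE + (β+1)I_B·R_E, so I_B = (6.82 − 0.7) / (3.59 + 101×1.2) = 0.049 mA.
I_C = β·I_B = 100×0.049 = 4.9 mA, and I_E = (β+1)I_B = 4.95 mA.
V_CE = V_CC − I_C·R_C − I_E·R_E = 19 − 4.9×0.47 − 4.95×1.2 = 10.8 V.
V_CE = 10.8 V > 0.2 V confirms active-region operation.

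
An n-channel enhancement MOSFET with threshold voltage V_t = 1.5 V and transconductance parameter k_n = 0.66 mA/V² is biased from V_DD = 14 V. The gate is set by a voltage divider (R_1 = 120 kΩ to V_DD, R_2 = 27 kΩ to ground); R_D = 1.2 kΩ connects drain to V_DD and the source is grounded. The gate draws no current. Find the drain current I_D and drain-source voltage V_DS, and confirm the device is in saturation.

V_G = V_DD·R_2/(R_1+R_2) = 14×27/147 = 2.57 V. With the source grounded, V_GS = V_G = 2.57 V.
Assume saturation: I_D = (k_n/2)(V_GS − V_t)² = (0.66/2)×(2.57 − 1.5)² = 0.33×1.07² = 0.379 mA.
V_DS = V_DD − I_D·R_D = 14 − 0.379×1.2 = 13.5 V.
Saturation requires V_DS ≥ V_GS − V_t = 1.07 V; 13.5 ≥ 1.07 ✓.

I_D ≈ 0.38 mA, V_DS ≈ 14 V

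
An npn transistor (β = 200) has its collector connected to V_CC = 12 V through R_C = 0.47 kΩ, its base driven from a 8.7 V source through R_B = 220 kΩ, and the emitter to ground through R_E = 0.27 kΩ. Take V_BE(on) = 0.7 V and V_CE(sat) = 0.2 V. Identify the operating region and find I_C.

active; I_C ≈ 5.8 mA

Assume active. Base-emitter loop: I_B = (V_BB − V_BE)/(R_B + (β+1)R_E) = (8.7 − 0.7)/(220 + 201×0.27) = 0.0292 mA.
I_C = β·I_B = 200×0.0292 = 5.83 mA.
V_CE = V_CC − I_C·R_C − I_E·R_E = 12 − 5.83×0.47 − 5.86×0.27 = 7.68 V > V_CE(sat), so the active-region assumption holds.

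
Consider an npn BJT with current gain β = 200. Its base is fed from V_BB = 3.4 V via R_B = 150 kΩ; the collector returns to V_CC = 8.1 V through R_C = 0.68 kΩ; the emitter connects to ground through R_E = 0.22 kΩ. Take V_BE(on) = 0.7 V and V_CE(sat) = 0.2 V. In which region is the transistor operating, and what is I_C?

Assume active. Base-emitter loop: I_B = (V_BB − V_BE)/(R_B + (β+1)R_E) = (3.4 − 0.7)/(150 + 201×0.22) = 0.0139 mA.
I_C = β·I_B = 200×0.0139 = 2.78 mA.
V_CE = V_CC − I_C·R_C − I_E·R_E = 8.1 − 2.78×0.68 − 2.79×0.22 = 5.59 V > V_CE(sat), so the active-region assumption holds.

active; I_C ≈ 2.8 mA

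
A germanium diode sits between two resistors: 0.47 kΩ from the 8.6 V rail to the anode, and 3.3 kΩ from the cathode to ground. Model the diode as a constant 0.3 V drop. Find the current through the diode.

The two resistors are in series with the diode, so KVL gives 8.6 = I·0.47 + 0.3 + I·3.3.
I = (8.6 − 0.3) / (0.47 + 3.3) kΩ = 8.3 / 3.77 = 2.2 mA.

I ≈ 2.2 mA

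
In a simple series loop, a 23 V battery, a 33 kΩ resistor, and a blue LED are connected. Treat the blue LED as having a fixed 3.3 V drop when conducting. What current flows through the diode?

I ≈ 0.6 mA

KVL around the loop: 23 = V_D + I·R = 3.3 + I × 33 kΩ.
So I = (23 − 3.3) / 33 kΩ = 19.7 / 33 = 0.597 mA.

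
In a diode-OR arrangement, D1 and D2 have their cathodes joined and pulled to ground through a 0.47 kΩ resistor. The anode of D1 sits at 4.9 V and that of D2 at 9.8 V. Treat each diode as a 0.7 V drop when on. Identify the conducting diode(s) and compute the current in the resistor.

Only D2 conducts; I_R ≈ 19 mA

Assume both conduct. Then node N would need to be at both 4.9−0.7 = 4.2 V and 9.8−0.7 = 9.1 V, which is impossible.
Assume only D2 conducts: V_N = 9.8 − 0.7 = 9.1 V, so I_R = 9.1/0.47 = 19.4 mA.
Check D1: its anode-to-cathode voltage is 4.9 − 9.1 = -4.2 V < 0.7 V, so it is off. The assumption is consistent.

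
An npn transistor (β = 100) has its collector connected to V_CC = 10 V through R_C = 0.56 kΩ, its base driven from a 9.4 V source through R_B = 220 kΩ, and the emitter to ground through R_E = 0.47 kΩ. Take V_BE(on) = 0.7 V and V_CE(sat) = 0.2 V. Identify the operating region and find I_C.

active; I_C ≈ 3.3 mA

Assume active. Base-emitter loop: I_B = (V_BB − V_BE)/(R_B + (β+1)R_E) = (9.4 − 0.7)/(220 + 101×0.47) = 0.0325 mA.
I_C = β·I_B = 100×0.0325 = 3.25 mA.
V_CE = V_CC − I_C·R_C − I_E·R_E = 10 − 3.25×0.56 − 3.29×0.47 = 6.63 V > V_CE(sat), so the active-region assumption holds.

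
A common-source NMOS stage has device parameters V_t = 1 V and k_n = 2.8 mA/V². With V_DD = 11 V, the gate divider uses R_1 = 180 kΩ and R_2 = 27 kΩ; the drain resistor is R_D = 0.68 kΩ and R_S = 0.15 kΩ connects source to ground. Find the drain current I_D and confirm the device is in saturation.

I_D ≈ 0.23 mA

V_G = V_DD·R_2/(R_1+R_2) = 11×27/207 = 1.43 V.
Assume saturation: I_D = (k_n/2)(V_GS − V_t)² with V_GS = V_G − I_D·R_S = 1.43 − 0.15·I_D.
Substituting gives 0.0315·I_D² − 1.18·I_D + 0.265 = 0, with roots I_D = 0.225 or 37.3 mA.
The root I_D = 37.3 mA gives V_GS = -4.16 V ≤ V_t, so take I_D = 0.225 mA.
Then V_GS = 1.4 V and V_DS = V_DD − I_D(R_D+R_S) = 11 − 0.225×0.83 = 10.8 V.
Saturation requires V_DS ≥ V_GS − V_t = 0.401 V; 10.8 ≥ 0.401 ✓.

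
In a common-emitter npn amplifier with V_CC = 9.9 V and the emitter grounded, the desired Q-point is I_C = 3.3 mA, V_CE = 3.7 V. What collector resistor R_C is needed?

R_C ≈ 1.9 kΩ

Collector loop: V_CC = I_C·R_C + V_CE.
R_C = (V_CC − V_CE)/I_C = (9.9 − 3.7)/3.3 = 1.88 kΩ.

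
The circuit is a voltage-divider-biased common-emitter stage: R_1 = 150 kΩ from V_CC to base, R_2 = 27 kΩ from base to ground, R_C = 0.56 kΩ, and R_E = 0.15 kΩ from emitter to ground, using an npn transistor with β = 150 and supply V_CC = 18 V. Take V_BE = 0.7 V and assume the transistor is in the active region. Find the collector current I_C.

Thevenize the base divider: V_Th = V_CC·R_2/(R_1+R_2) = 18×27/177 = 2.75 V, R_Th = R_1‖R_2 = 22.9 kΩ.
Base-emitter loop: V_Th = I_B·R_Th + V_BE + (β+1)I_B·R_E, so I_B = (2.75 − 0.7) / (22.9 + 151×0.15) = 0.0449 mA.
I_C = β·I_B = 150×0.0449 = 6.74 mA, and I_E = (β+1)I_B = 6.78 mA.
V_CE = V_CC − I_C·R_C − I_E·R_E = 18 − 6.74×0.56 − 6.78×0.15 = 13.2 V.
V_CE = 13.2 V > 0.2 V confirms active-region operation.

I_C ≈ 6.7 mA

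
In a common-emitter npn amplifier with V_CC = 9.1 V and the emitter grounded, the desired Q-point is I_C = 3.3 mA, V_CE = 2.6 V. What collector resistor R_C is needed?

Collector loop: V_CC = I_C·R_C + V_CE.
R_C = (V_CC − V_CE)/I_C = (9.1 − 2.6)/3.3 = 1.97 kΩ.

R_C ≈ 2 kΩ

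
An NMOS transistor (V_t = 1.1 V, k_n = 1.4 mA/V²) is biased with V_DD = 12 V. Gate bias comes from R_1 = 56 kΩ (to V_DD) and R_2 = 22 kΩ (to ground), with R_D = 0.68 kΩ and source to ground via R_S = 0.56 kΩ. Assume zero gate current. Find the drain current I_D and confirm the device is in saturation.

I_D ≈ 1.5 mA

V_G = V_DD·R_2/(R_1+R_2) = 12×22/78 = 3.38 V.
Assume saturation: I_D = (k_n/2)(V_GS − V_t)² with V_GS = V_G − I_D·R_S = 3.38 − 0.56·I_D.
Substituting gives 0.22·I_D² − 2.79·I_D + 3.65 = 0, with roots I_D = 1.48 or 11.2 mA.
The root I_D = 11.2 mA gives V_GS = -2.91 V ≤ V_t, so take I_D = 1.48 mA.
Then V_GS = 2.55 V and V_DS = V_DD − I_D(R_D+R_S) = 12 − 1.48×1.24 = 10.2 V.
Saturation requires V_DS ≥ V_GS − V_t = 1.45 V; 10.2 ≥ 1.45 ✓.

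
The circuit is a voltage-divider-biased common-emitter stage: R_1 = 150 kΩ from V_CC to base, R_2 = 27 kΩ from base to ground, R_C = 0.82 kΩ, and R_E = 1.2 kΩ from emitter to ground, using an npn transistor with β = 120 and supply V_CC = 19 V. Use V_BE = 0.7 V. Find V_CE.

V_CE ≈ 16 V

Thevenize the base divider: V_Th = V_CC·R_2/(R_1+R_2) = 19×27/177 = 2.9 V, R_Th = R_1‖R_2 = 22.9 kΩ.
Base-emitter loop: V_Th = I_B·R_Th + V_BE + (β+1)I_B·R_E, so I_B = (2.9 − 0.7) / (22.9 + 121×1.2) = 0.0131 mA.
I_C = β·I_B = 120×0.0131 = 1.57 mA, and I_E = (β+1)I_B = 1.58 mA.
V_CE = V_CC − I_C·R_C − I_E·R_E = 19 − 1.57×0.82 − 1.58×1.2 = 15.8 V.
V_CE = 15.8 V > 0.2 V confirms active-region operation.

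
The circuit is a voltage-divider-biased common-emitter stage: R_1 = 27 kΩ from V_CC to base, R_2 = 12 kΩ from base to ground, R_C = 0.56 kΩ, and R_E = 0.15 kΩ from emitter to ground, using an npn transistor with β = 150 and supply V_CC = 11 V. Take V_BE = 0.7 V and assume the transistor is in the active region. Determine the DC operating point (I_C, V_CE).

I_C ≈ 13 mA, V_CE ≈ 1.8 V

Thevenize the base divider: V_Th = V_CC·R_2/(R_1+R_2) = 11×12/39 = 3.38 V, R_Th = R_1‖R_2 = 8.31 kΩ.
Base-emitter loop: V_Th = I_B·R_Th + V_BE + (β+1)I_B·R_E, so I_B = (3.38 − 0.7) / (8.31 + 151×0.15) = 0.0867 mA.
I_C = β·I_B = 150×0.0867 = 13 mA, and I_E = (β+1)I_B = 13.1 mA.
V_CE = V_CC − I_C·R_C − I_E·R_E = 11 − 13×0.56 − 13.1×0.15 = 1.75 V.
V_CE = 1.75 V > 0.2 V confirms active-region operation.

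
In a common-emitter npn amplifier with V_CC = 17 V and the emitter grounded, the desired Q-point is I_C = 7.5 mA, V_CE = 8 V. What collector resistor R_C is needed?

Collector loop: V_CC = I_C·R_C + V_CE.
R_C = (V_CC − V_CE)/I_C = (17 − 8)/7.5 = 1.2 kΩ.

R_C ≈ 1.2 kΩ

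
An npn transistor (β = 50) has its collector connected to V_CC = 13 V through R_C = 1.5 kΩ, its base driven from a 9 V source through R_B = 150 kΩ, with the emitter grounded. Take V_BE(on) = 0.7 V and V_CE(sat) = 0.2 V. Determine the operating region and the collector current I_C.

active; I_C ≈ 2.8 mA

Assume active. Base-emitter loop: I_B = (V_BB − V_BE)/R_B = (9 − 0.7)/150 = 0.0553 mA.
I_C = β·I_B = 50×0.0553 = 2.77 mA.
V_CE = V_CC − I_C·R_C = 13 − 2.77×1.5 = 8.85 V > V_CE(sat), so the active-region assumption holds.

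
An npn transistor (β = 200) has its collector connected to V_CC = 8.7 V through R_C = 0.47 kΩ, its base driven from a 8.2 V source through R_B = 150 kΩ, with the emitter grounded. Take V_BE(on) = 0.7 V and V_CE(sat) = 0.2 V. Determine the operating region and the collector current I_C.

Assume active. Base-emitter loop: I_B = (V_BB − V_BE)/R_B = (8.2 − 0.7)/150 = 0.05 mA.
I_C = β·I_B = 200×0.05 = 10 mA.
V_CE = V_CC − I_C·R_C = 8.7 − 10×0.47 = 4 V > V_CE(sat), so the active-region assumption holds.

active; I_C ≈ 10 mA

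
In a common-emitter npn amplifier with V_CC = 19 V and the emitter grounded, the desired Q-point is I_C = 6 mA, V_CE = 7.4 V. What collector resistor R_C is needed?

Collector loop: V_CC = I_C·R_C + V_CE.
R_C = (V_CC − V_CE)/I_C = (19 − 7.4)/6 = 1.93 kΩ.

R_C ≈ 1.9 kΩ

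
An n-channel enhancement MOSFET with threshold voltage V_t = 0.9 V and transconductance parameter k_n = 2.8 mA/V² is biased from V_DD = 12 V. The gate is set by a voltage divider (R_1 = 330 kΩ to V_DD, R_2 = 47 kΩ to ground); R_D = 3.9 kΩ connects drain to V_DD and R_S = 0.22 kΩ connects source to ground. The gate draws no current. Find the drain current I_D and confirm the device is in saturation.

V_G = V_DD·R_2/(R_1+R_2) = 12×47/377 = 1.5 V.
Assume saturation: I_D = (k_n/2)(V_GS − V_t)² with V_GS = V_G − I_D·R_S = 1.5 − 0.22·I_D.
Substituting gives 0.0678·I_D² − 1.37·I_D + 0.497 = 0, with roots I_D = 0.371 or 19.8 mA.
The root I_D = 19.8 mA gives V_GS = -2.86 V ≤ V_t, so take I_D = 0.371 mA.
Then V_GS = 1.41 V and V_DS = V_DD − I_D(R_D+R_S) = 12 − 0.371×4.12 = 10.5 V.
Saturation requires V_DS ≥ V_GS − V_t = 0.514 V; 10.5 ≥ 0.514 ✓.

I_D ≈ 0.37 mA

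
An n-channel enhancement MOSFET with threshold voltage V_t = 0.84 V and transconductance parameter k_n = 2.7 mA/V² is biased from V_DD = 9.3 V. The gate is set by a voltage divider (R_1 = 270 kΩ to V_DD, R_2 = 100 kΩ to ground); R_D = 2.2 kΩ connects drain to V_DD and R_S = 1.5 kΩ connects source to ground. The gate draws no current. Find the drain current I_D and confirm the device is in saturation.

V_G = V_DD·R_2/(R_1+R_2) = 9.3×100/370 = 2.51 V.
Assume saturation: I_D = (k_n/2)(V_GS − V_t)² with V_GS = V_G − I_D·R_S = 2.51 − 1.5·I_D.
Substituting gives 3.04·I_D² − 7.78·I_D + 3.78 = 0, with roots I_D = 0.652 or 1.91 mA.
The root I_D = 1.91 mA gives V_GS = -0.349 V ≤ V_t, so take I_D = 0.652 mA.
Then V_GS = 1.54 V and V_DS = V_DD − I_D(R_D+R_S) = 9.3 − 0.652×3.7 = 6.89 V.
Saturation requires V_DS ≥ V_GS − V_t = 0.695 V; 6.89 ≥ 0.695 ✓.

I_D ≈ 0.65 mA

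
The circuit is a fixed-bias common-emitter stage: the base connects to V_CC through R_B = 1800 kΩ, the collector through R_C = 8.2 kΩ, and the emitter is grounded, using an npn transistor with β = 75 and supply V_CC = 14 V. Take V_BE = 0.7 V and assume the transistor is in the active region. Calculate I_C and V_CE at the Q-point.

I_C ≈ 0.55 mA, V_CE ≈ 9.5 V

Base loop: V_CC = I_B·R_B + V_BE, so I_B = (14 − 0.7)/1800 kΩ = 0.00739 mA.
In the active region I_C = β·I_B = 75 × 0.00739 = 0.554 mA.
Collector loop: V_CE = V_CC − I_C·R_C = 14 − 0.554×8.2 = 9.46 V.
Since V_CE = 9.46 V > V_CE(sat) ≈ 0.2 V, the transistor is in the active region as assumed.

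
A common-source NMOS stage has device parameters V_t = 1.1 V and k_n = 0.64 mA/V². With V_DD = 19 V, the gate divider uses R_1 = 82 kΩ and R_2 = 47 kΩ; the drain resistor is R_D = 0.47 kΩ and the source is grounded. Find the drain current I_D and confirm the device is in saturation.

I_D ≈ 11 mA

V_G = V_DD·R_2/(R_1+R_2) = 19×47/129 = 6.92 V. With the source grounded, V_GS = V_G = 6.92 V.
Assume saturation: I_D = (k_n/2)(V_GS − V_t)² = (0.64/2)×(6.92 − 1.1)² = 0.32×5.82² = 10.8 mA.
V_DS = V_DD − I_D·R_D = 19 − 10.8×0.47 = 13.9 V.
Saturation requires V_DS ≥ V_GS − V_t = 5.82 V; 13.9 ≥ 5.82 ✓.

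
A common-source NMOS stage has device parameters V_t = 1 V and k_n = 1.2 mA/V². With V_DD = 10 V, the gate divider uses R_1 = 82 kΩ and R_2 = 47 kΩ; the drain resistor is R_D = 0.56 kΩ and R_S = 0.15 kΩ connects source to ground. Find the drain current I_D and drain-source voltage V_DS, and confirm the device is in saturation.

I_D ≈ 2.9 mA, V_DS ≈ 7.9 V

V_G = V_DD·R_2/(R_1+R_2) = 10×47/129 = 3.64 V.
Assume saturation: I_D = (k_n/2)(V_GS − V_t)² with V_GS = V_G − I_D·R_S = 3.64 − 0.15·I_D.
Substituting gives 0.0135·I_D² − 1.48·I_D + 4.19 = 0, with roots I_D = 2.92 or 106 mA.
The root I_D = 106 mA gives V_GS = -12.3 V ≤ V_t, so take I_D = 2.92 mA.
Then V_GS = 3.21 V and V_DS = V_DD − I_D(R_D+R_S) = 10 − 2.92×0.71 = 7.93 V.
Saturation requires V_DS ≥ V_GS − V_t = 2.21 V; 7.93 ≥ 2.21 ✓.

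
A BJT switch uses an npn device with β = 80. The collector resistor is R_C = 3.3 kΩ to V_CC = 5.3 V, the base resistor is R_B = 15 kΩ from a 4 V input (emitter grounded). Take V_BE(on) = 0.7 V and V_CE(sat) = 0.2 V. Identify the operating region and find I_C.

Assume active: I_B = (4 − 0.7)/15 = 0.22 mA, giving I_C = β·I_B = 17.6 mA.
But then V_CE = 5.3 − 17.6×3.3 = -52.8 V < V_CE(sat) = 0.2 V — impossible in the active region.
So the transistor is saturated. With V_CE = 0.2 V, I_C = (V_CC − 0.2)/R_C = 5.1/3.3 = 1.55 mA.
Check: β·I_B = 17.6 mA > I_C = 1.55 mA, confirming saturation.

saturation; I_C ≈ 1.5 mA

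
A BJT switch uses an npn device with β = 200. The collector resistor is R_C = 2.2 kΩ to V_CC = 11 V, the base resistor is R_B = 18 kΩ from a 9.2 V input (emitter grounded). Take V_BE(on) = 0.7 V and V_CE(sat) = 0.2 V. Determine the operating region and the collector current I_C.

saturation; I_C ≈ 4.9 mA

Assume active: I_B = (9.2 − 0.7)/18 = 0.472 mA, giving I_C = β·I_B = 94.4 mA.
But then V_CE = 11 − 94.4×2.2 = -197 V < V_CE(sat) = 0.2 V — impossible in the active region.
So the transistor is saturated. With V_CE = 0.2 V, I_C = (V_CC − 0.2)/R_C = 10.8/2.2 = 4.91 mA.
Check: β·I_B = 94.4 mA > I_C = 4.91 mA, confirming saturation.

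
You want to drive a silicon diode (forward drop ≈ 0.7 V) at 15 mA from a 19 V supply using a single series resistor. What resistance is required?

The resistor drops V_S − V_D = 19 − 0.7 = 18.3 V at 15 mA.
R = 18.3 V / 15 mA = 1.22 kΩ.

R ≈ 1.2 kΩ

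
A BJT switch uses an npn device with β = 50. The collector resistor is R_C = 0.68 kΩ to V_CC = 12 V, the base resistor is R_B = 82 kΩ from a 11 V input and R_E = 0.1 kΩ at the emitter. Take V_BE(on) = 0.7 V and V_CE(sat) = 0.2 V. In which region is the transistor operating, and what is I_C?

active; I_C ≈ 5.9 mA

Assume active. Base-emitter loop: I_B = (V_BB − V_BE)/(R_B + (β+1)R_E) = (11 − 0.7)/(82 + 51×0.1) = 0.118 mA.
I_C = β·I_B = 50×0.118 = 5.91 mA.
V_CE = V_CC − I_C·R_C − I_E·R_E = 12 − 5.91×0.68 − 6.03×0.1 = 7.38 V > V_CE(sat), so the active-region assumption holds.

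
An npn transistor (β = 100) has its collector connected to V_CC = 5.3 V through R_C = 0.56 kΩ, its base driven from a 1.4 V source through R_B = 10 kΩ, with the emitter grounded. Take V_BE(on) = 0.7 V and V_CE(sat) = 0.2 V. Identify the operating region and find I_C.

Assume active. Base-emitter loop: I_B = (V_BB − V_BE)/R_B = (1.4 − 0.7)/10 = 0.07 mA.
I_C = β·I_B = 100×0.07 = 7 mA.
V_CE = V_CC − I_C·R_C = 5.3 − 7×0.56 = 1.38 V > V_CE(sat), so the active-region assumption holds.

active; I_C ≈ 7 mA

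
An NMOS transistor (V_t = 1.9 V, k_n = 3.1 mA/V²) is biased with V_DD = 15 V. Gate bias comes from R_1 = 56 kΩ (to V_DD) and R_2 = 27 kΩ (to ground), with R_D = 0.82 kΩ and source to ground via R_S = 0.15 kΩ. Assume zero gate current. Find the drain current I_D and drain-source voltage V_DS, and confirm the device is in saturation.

I_D ≈ 6.4 mA, V_DS ≈ 8.8 V

V_G = V_DD·R_2/(R_1+R_2) = 15×27/83 = 4.88 V.
Assume saturation: I_D = (k_n/2)(V_GS − V_t)² with V_GS = V_G − I_D·R_S = 4.88 − 0.15·I_D.
Substituting gives 0.0349·I_D² − 2.39·I_D + 13.8 = 0, with roots I_D = 6.36 or 62 mA.
The root I_D = 62 mA gives V_GS = -4.43 V ≤ V_t, so take I_D = 6.36 mA.
Then V_GS = 3.93 V and V_DS = V_DD − I_D(R_D+R_S) = 15 − 6.36×0.97 = 8.83 V.
Saturation requires V_DS ≥ V_GS − V_t = 2.03 V; 8.83 ≥ 2.03 ✓.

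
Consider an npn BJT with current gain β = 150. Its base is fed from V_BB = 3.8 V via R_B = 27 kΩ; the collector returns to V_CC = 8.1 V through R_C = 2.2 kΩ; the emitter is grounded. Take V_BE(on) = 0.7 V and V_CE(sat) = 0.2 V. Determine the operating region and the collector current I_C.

saturation; I_C ≈ 3.6 mA

Assume active: I_B = (3.8 − 0.7)/27 = 0.115 mA, giving I_C = β·I_B = 17.2 mA.
But then V_CE = 8.1 − 17.2×2.2 = -29.8 V < V_CE(sat) = 0.2 V — impossible in the active region.
So the transistor is saturated. With V_CE = 0.2 V, I_C = (V_CC − 0.2)/R_C = 7.9/2.2 = 3.59 mA.
Check: β·I_B = 17.2 mA > I_C = 3.59 mA, confirming saturation.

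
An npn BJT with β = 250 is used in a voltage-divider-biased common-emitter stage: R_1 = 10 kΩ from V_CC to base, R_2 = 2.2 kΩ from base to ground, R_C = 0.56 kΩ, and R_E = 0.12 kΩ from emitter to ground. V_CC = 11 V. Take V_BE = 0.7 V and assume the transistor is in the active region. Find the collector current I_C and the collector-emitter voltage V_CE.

Thevenize the base divider: V_Th = V_CC·R_2/(R_1+R_2) = 11×2.2/12.2 = 1.98 V, R_Th = R_1‖R_2 = 1.8 kΩ.
Base-emitter loop: V_Th = I_B·R_Th + V_BE + (β+1)I_B·R_E, so I_B = (1.98 − 0.7) / (1.8 + 251×0.12) = 0.0402 mA.
I_C = β·I_B = 250×0.0402 = 10.1 mA, and I_E = (β+1)I_B = 10.1 mA.
V_CE = V_CC − I_C·R_C − I_E·R_E = 11 − 10.1×0.56 − 10.1×0.12 = 4.16 V.
V_CE = 4.16 V > 0.2 V confirms active-region operation.

I_C ≈ 10 mA, V_CE ≈ 4.2 V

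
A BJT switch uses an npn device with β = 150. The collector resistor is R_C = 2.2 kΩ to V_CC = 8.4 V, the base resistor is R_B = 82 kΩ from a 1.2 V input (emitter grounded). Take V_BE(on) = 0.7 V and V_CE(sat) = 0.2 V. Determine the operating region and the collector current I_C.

Assume active. Base-emitter loop: I_B = (V_BB − V_BE)/R_B = (1.2 − 0.7)/82 = 0.0061 mA.
I_C = β·I_B = 150×0.0061 = 0.915 mA.
V_CE = V_CC − I_C·R_C = 8.4 − 0.915×2.2 = 6.39 V > V_CE(sat), so the active-region assumption holds.

active; I_C ≈ 0.91 mA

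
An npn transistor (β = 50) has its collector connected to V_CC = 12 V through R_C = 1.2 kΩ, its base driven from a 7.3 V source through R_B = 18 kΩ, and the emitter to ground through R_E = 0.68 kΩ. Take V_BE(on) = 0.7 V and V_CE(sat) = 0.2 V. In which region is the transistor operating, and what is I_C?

Assume active: I_B = (7.3 − 0.7)/(18 + 51×0.68) = 0.125 mA, I_C = β·I_B = 6.26 mA.
Then V_CE = 12 − 6.26×1.2 − 6.39×0.68 = 0.138 V < 0.2 V — the active assumption fails.
Re-solve with V_CE = 0.2 V. KCL at the emitter: V_E/R_E = (V_BB−0.7−V_E)/R_B + (V_CC−0.2−V_E)/R_C, giving V_E = 4.32 V.
I_C = (V_CC − 0.2 − V_E)/R_C = (11.8 − 4.32)/1.2 = 6.23 mA.
Check: I_B = (6.6 − 4.32)/18 = 0.127 mA, and β·I_B = 6.33 mA > I_C, confirming saturation.

saturation; I_C ≈ 6.2 mA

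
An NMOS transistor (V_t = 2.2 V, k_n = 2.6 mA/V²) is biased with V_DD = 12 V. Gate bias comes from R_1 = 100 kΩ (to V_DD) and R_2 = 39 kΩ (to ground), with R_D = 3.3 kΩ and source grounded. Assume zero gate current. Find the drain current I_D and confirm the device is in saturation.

I_D ≈ 1.8 mA

V_G = V_DD·R_2/(R_1+R_2) = 12×39/139 = 3.37 V. With the source grounded, V_GS = V_G = 3.37 V.
Assume saturation: I_D = (k_n/2)(V_GS − V_t)² = (2.6/2)×(3.37 − 2.2)² = 1.3×1.17² = 1.77 mA.
V_DS = V_DD − I_D·R_D = 12 − 1.77×3.3 = 6.16 V.
Saturation requires V_DS ≥ V_GS − V_t = 1.17 V; 6.16 ≥ 1.17 ✓.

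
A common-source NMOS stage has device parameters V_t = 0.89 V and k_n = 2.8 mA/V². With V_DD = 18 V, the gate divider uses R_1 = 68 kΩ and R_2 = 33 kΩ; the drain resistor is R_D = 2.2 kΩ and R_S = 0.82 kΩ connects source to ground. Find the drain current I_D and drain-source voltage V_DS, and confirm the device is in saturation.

I_D ≈ 4 mA, V_DS ≈ 5.9 V

V_G = V_DD·R_2/(R_1+R_2) = 18×33/101 = 5.88 V.
Assume saturation: I_D = (k_n/2)(V_GS − V_t)² with V_GS = V_G − I_D·R_S = 5.88 − 0.82·I_D.
Substituting gives 0.941·I_D² − 12.5·I_D + 34.9 = 0, with roots I_D = 4.02 or 9.22 mA.
The root I_D = 9.22 mA gives V_GS = -1.68 V ≤ V_t, so take I_D = 4.02 mA.
Then V_GS = 2.58 V and V_DS = V_DD − I_D(R_D+R_S) = 18 − 4.02×3.02 = 5.86 V.
Saturation requires V_DS ≥ V_GS − V_t = 1.69 V; 5.86 ≥ 1.69 ✓.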